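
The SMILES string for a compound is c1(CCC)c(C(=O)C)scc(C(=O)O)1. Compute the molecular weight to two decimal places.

212.26 g/mol

Atom tally by fragment:
  thiophene ring core → C:4 H:4 S:1
  (− 3 ring H displaced by substituents)
  + CH2CH2CH3 → C:3 H:7
  + COCH3 → C:2 H:3 O:1
  + COOH → C:1 H:1 O:2
Element totals:
  C: 10
  H: 12
  O: 3
  S: 1
Molecular formula: C10H12O3S.
  M = 10(12.011) + 12(1.008) + 3(15.999) + 32.06
    = 120.110 + 12.096 + 47.997 + 32.060 = 212.263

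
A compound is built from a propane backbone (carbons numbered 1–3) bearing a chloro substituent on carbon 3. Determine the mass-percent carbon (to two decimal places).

45.88%

Atom tally by fragment:
  CH3 → C:1 H:3
  CH2 → C:1 H:2
  CH2Cl → C:1 H:2 Cl:1
Element totals:
  C: 3
  H: 7
  Cl: 1
Molecular formula: C3H7Cl.
Molar mass = 78.539 g/mol.
Mass from C: 3 × 12.011 = 36.033 g/mol.
%C = 36.033 / 78.539 × 100 = 45.88%.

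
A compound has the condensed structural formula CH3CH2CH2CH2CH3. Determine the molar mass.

Atom tally by fragment:
  CH3 → C:1 H:3
  CH2 → C:1 H:2
  CH2 → C:1 H:2
  CH2 → C:1 H:2
  CH3 → C:1 H:3
Element totals:
  C: 5
  H: 12
Molecular formula: C5H12.
  M = 5(12.011) + 12(1.008)
    = 60.055 + 12.096 = 72.151

72.15 g/mol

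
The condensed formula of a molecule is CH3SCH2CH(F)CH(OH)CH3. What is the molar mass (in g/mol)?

Atom tally by fragment:
  CH3SCH2 → C:2 H:5 S:1
  CH(F) → C:1 H:1 F:1
  CH(OH) → C:1 H:2 O:1
  CH3 → C:1 H:3
Element totals:
  C: 5
  H: 11
  F: 1
  O: 1
  S: 1
Molecular formula: C5H11FOS.
  M = 5(12.011) + 11(1.008) + 18.998 + 15.999 + 32.06
    = 60.055 + 11.088 + 18.998 + 15.999 + 32.060 = 138.200

138.20 g/mol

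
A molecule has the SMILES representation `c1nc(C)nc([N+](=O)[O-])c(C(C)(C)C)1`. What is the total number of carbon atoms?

Atom tally by fragment:
  pyrimidine ring core → C:4 H:4 N:2
  (− 3 ring H displaced by substituents)
  + CH3 → C:1 H:3
  + NO2 → N:1 O:2
  + C(CH3)3 → C:4 H:9
Element totals:
  C: 9
  H: 13
  N: 3
  O: 2

9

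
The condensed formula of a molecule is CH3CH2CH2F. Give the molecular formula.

Element totals:
  C: 3
  H: 7
  F: 1

C3H7F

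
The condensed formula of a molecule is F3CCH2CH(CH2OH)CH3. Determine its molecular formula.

Atom tally by fragment:
  F3CCH2 → C:2 H:2 F:3
  CH(CH2OH) → C:2 H:4 O:1
  CH3 → C:1 H:3
Element totals:
  C: 5
  H: 9
  F: 3
  O: 1

C5H9F3O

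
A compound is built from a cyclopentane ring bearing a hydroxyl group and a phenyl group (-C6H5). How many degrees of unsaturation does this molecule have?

Atom tally by fragment:
  cyclopentane ring core → C:5 H:10
  (− 2 ring H displaced by substituents)
  + OH → O:1 H:1
  + C6H5 → C:6 H:5
Element totals:
  C: 11
  H: 14
  O: 1
Molecular formula: C11H14O.
DoU = (2C + 2 + N − H − X) / 2 = (2·11 + 2 + 0 − 14 − 0) / 2 = 5.

5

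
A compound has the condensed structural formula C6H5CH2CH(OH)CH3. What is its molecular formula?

Atom tally by fragment:
  C6H5CH2 → C:7 H:7
  CH(OH) → C:1 H:2 O:1
  CH3 → C:1 H:3
Element totals:
  C: 9
  H: 12
  O: 1

C9H12O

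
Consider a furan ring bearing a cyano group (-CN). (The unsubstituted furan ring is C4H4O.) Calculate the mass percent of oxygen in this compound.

Atom tally by fragment:
  furan ring core → C:4 H:4 O:1
  (− 1 ring H displaced by substituents)
  + CN → C:1 N:1
Element totals:
  C: 5
  H: 3
  N: 1
  O: 1
Molecular formula: C5H3NO.
Molar mass = 93.085 g/mol.
Mass from O: 1 × 15.999 = 15.999 g/mol.
%O = 15.999 / 93.085 × 100 = 17.19%.

17.19%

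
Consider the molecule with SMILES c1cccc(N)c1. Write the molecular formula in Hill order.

C6H7N

Atom tally by fragment:
  benzene ring core → C:6 H:6
  (− 1 ring H displaced by substituents)
  + NH2 → N:1 H:2
Element totals:
  C: 6
  H: 7
  N: 1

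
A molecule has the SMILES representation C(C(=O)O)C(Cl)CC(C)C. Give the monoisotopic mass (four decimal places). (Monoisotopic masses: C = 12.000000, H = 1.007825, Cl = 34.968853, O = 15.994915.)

Atom tally by fragment:
  HOOCCH2 → C:2 H:3 O:2
  CH(Cl) → C:1 H:1 Cl:1
  CH2 → C:1 H:2
  CH(CH3) → C:2 H:4
  CH3 → C:1 H:3
Element totals:
  C: 7
  H: 13
  Cl: 1
  O: 2
Molecular formula: C7H13ClO2.
  M = 7(12.0) + 13(1.007825) + 34.968853 + 2(15.994915)
    = 84.000000 + 13.101725 + 34.968853 + 31.989830 = 164.060408

164.0604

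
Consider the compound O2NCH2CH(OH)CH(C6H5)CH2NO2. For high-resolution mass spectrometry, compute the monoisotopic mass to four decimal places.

240.0746

Atom tally by fragment:
  O2NCH2 → C:1 H:2 N:1 O:2
  CH(OH) → C:1 H:2 O:1
  CH(C6H5) → C:7 H:6
  CH2NO2 → C:1 H:2 N:1 O:2
Element totals:
  C: 10
  H: 12
  N: 2
  O: 5
Molecular formula: C10H12N2O5.
  M = 10(12.0) + 12(1.007825) + 2(14.003074) + 5(15.994915)
    = 120.000000 + 12.093900 + 28.006148 + 79.974575 = 240.074623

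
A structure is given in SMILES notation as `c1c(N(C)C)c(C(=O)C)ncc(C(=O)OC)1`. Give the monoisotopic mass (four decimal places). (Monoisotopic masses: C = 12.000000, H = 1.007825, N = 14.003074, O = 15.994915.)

222.1004

Atom tally by fragment:
  pyridine ring core → C:5 H:5 N:1
  (− 3 ring H displaced by substituents)
  + N(CH3)2 → N:1 C:2 H:6
  + COCH3 → C:2 H:3 O:1
  + COOCH3 → C:2 H:3 O:2
Element totals:
  C: 11
  H: 14
  N: 2
  O: 3
Molecular formula: C11H14N2O3.
  M = 11(12.0) + 14(1.007825) + 2(14.003074) + 3(15.994915)
    = 132.000000 + 14.109550 + 28.006148 + 47.984745 = 222.100443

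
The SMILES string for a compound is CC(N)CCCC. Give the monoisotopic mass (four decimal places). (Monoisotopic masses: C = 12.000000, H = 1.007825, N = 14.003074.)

101.1204

Atom tally by fragment:
  CH3 → C:1 H:3
  CH(NH2) → C:1 H:3 N:1
  CH2 → C:1 H:2
  CH2 → C:1 H:2
  CH2 → C:1 H:2
  CH3 → C:1 H:3
Element totals:
  C: 6
  H: 15
  N: 1
Molecular formula: C6H15N.
  M = 6(12.0) + 15(1.007825) + 14.003074
    = 72.000000 + 15.117375 + 14.003074 = 101.120449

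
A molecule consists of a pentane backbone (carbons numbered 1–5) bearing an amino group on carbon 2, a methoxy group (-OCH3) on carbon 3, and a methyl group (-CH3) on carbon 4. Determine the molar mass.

Atom tally by fragment:
  CH3 → C:1 H:3
  CH(NH2) → C:1 H:3 N:1
  CH(OCH3) → C:2 H:4 O:1
  CH(CH3) → C:2 H:4
  CH3 → C:1 H:3
Element totals:
  C: 7
  H: 17
  N: 1
  O: 1
Molecular formula: C7H17NO.
  M = 7(12.011) + 17(1.008) + 14.007 + 15.999
    = 84.077 + 17.136 + 14.007 + 15.999 = 131.219

131.22 g/mol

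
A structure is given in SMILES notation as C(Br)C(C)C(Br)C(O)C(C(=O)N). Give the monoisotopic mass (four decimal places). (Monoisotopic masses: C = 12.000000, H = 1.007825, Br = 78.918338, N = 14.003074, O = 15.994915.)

Atom tally by fragment:
  BrCH2 → C:1 H:2 Br:1
  CH(CH3) → C:2 H:4
  CH(Br) → C:1 H:1 Br:1
  CH(OH) → C:1 H:2 O:1
  CH2CONH2 → C:2 H:4 O:1 N:1
Element totals:
  C: 7
  H: 13
  Br: 2
  N: 1
  O: 2
Molecular formula: C7H13Br2NO2.
  M = 7(12.0) + 13(1.007825) + 2(78.918338) + 14.003074 + 2(15.994915)
    = 84.000000 + 13.101725 + 157.836676 + 14.003074 + 31.989830 = 300.931305

300.9313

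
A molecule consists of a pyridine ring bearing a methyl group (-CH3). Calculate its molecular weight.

Atom tally by fragment:
  pyridine ring core → C:5 H:5 N:1
  (− 1 ring H displaced by substituents)
  + CH3 → C:1 H:3
Element totals:
  C: 6
  H: 7
  N: 1
Molecular formula: C6H7N.
  M = 6(12.011) + 7(1.008) + 14.007
    = 72.066 + 7.056 + 14.007 = 93.129

93.13 g/mol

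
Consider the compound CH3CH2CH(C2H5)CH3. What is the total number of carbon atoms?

6

Atom tally by fragment:
  CH3 → C:1 H:3
  CH2 → C:1 H:2
  CH(C2H5) → C:3 H:6
  CH3 → C:1 H:3
Element totals:
  C: 6
  H: 14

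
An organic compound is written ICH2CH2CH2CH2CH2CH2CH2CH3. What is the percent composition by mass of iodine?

Element totals:
  C: 8
  H: 17
  I: 1
Molecular formula: C8H17I.
Molar mass = 240.128 g/mol.
Mass from I: 1 × 126.904 = 126.904 g/mol.
%I = 126.904 / 240.128 × 100 = 52.85%.

52.85%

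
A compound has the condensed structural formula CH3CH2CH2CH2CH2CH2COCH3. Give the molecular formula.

Element totals:
  C: 8
  H: 16
  O: 1

C8H16O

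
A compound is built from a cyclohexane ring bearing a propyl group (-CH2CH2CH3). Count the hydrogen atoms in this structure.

Atom tally by fragment:
  cyclohexane ring core → C:6 H:12
  (− 1 ring H displaced by substituents)
  + CH2CH2CH3 → C:3 H:7
Element totals:
  C: 9
  H: 18

18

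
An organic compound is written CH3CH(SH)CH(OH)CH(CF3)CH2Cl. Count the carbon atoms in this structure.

Atom tally by fragment:
  CH3 → C:1 H:3
  CH(SH) → C:1 H:2 S:1
  CH(OH) → C:1 H:2 O:1
  CH(CF3) → C:2 H:1 F:3
  CH2Cl → C:1 H:2 Cl:1
Element totals:
  C: 6
  H: 10
  Cl: 1
  F: 3
  O: 1
  S: 1

6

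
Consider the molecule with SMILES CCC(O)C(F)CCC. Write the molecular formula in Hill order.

C7H15FO

Atom tally by fragment:
  CH3 → C:1 H:3
  CH2 → C:1 H:2
  CH(OH) → C:1 H:2 O:1
  CH(F) → C:1 H:1 F:1
  CH2 → C:1 H:2
  CH2 → C:1 H:2
  CH3 → C:1 H:3
Element totals:
  C: 7
  H: 15
  F: 1
  O: 1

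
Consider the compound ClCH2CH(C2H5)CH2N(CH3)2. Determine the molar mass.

Element totals:
  C: 7
  H: 16
  Cl: 1
  N: 1
Molecular formula: C7H16ClN.
  M = 7(12.011) + 16(1.008) + 35.45 + 14.007
    = 84.077 + 16.128 + 35.450 + 14.007 = 149.662

149.66 g/mol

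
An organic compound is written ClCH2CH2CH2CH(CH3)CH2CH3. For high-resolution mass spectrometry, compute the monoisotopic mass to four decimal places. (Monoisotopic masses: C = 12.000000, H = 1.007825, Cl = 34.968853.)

134.0862

Atom tally by fragment:
  ClCH2 → C:1 H:2 Cl:1
  CH2 → C:1 H:2
  CH2 → C:1 H:2
  CH(CH3) → C:2 H:4
  CH2 → C:1 H:2
  CH3 → C:1 H:3
Element totals:
  C: 7
  H: 15
  Cl: 1
Molecular formula: C7H15Cl.
  M = 7(12.0) + 15(1.007825) + 34.968853
    = 84.000000 + 15.117375 + 34.968853 = 134.086228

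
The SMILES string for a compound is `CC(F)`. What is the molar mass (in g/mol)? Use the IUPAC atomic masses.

Atom tally by fragment:
  CH3 → C:1 H:3
  CH2F → C:1 H:2 F:1
Element totals:
  C: 2
  H: 5
  F: 1
Molecular formula: C2H5F.
  M = 2(12.011) + 5(1.008) + 18.998
    = 24.022 + 5.040 + 18.998 = 48.060

48.06 g/mol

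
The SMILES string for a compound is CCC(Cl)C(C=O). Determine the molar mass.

120.58 g/mol

Atom tally by fragment:
  CH3 → C:1 H:3
  CH2 → C:1 H:2
  CH(Cl) → C:1 H:1 Cl:1
  CH2CHO → C:2 H:3 O:1
Element totals:
  C: 5
  H: 9
  Cl: 1
  O: 1
Molecular formula: C5H9ClO.
  M = 5(12.011) + 9(1.008) + 35.45 + 15.999
    = 60.055 + 9.072 + 35.450 + 15.999 = 120.576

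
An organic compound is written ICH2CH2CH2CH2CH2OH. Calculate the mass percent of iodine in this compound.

Atom tally by fragment:
  ICH2 → C:1 H:2 I:1
  CH2 → C:1 H:2
  CH2 → C:1 H:2
  CH2 → C:1 H:2
  CH2OH → C:1 H:3 O:1
Element totals:
  C: 5
  H: 11
  I: 1
  O: 1
Molecular formula: C5H11IO.
Molar mass = 214.046 g/mol.
Mass from I: 1 × 126.904 = 126.904 g/mol.
%I = 126.904 / 214.046 × 100 = 59.29%.

59.29%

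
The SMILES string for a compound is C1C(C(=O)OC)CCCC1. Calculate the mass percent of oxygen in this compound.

Atom tally by fragment:
  cyclohexane ring core → C:6 H:12
  (− 1 ring H displaced by substituents)
  + COOCH3 → C:2 H:3 O:2
Element totals:
  C: 8
  H: 14
  O: 2
Molecular formula: C8H14O2.
Molar mass = 142.198 g/mol.
Mass from O: 2 × 15.999 = 31.998 g/mol.
%O = 31.998 / 142.198 × 100 = 22.50%.

22.50%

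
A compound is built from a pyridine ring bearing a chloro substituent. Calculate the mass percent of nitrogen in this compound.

Atom tally by fragment:
  pyridine ring core → C:5 H:5 N:1
  (− 1 ring H displaced by substituents)
  + Cl → Cl:1
Element totals:
  C: 5
  H: 4
  Cl: 1
  N: 1
Molecular formula: C5H4ClN.
Molar mass = 113.544 g/mol.
Mass from N: 1 × 14.007 = 14.007 g/mol.
%N = 14.007 / 113.544 × 100 = 12.34%.

12.34%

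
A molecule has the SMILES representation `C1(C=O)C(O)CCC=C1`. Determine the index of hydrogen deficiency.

3

Atom tally by fragment:
  cyclohexene ring core → C:6 H:10
  (− 2 ring H displaced by substituents)
  + CHO → C:1 H:1 O:1
  + OH → O:1 H:1
Element totals:
  C: 7
  H: 10
  O: 2
Molecular formula: C7H10O2.
DoU = (2C + 2 + N − H − X) / 2 = (2·7 + 2 + 0 − 10 − 0) / 2 = 3.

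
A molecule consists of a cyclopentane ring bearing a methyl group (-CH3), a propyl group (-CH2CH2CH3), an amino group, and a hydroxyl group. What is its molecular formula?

Atom tally by fragment:
  cyclopentane ring core → C:5 H:10
  (− 4 ring H displaced by substituents)
  + CH3 → C:1 H:3
  + CH2CH2CH3 → C:3 H:7
  + NH2 → N:1 H:2
  + OH → O:1 H:1
Element totals:
  C: 9
  H: 19
  N: 1
  O: 1

C9H19NO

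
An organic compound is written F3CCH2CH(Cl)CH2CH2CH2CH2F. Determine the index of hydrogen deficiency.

Element totals:
  C: 7
  H: 11
  Cl: 1
  F: 4
Molecular formula: C7H11ClF4.
DoU = (2C + 2 + N − H − X) / 2 = (2·7 + 2 + 0 − 11 − 5) / 2 = 0.

0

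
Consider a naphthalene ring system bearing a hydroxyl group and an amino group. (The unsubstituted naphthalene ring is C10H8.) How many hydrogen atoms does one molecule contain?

9

Atom tally by fragment:
  naphthalene ring system core → C:10 H:8
  (− 2 ring H displaced by substituents)
  + OH → O:1 H:1
  + NH2 → N:1 H:2
Element totals:
  C: 10
  H: 9
  N: 1
  O: 1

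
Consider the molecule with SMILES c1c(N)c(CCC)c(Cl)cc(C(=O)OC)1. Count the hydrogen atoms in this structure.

14

Atom tally by fragment:
  benzene ring core → C:6 H:6
  (− 4 ring H displaced by substituents)
  + NH2 → N:1 H:2
  + CH2CH2CH3 → C:3 H:7
  + Cl → Cl:1
  + COOCH3 → C:2 H:3 O:2
Element totals:
  C: 11
  H: 14
  Cl: 1
  N: 1
  O: 2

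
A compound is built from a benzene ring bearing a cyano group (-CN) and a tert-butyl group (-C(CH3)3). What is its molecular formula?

C11H13N

Atom tally by fragment:
  benzene ring core → C:6 H:6
  (− 2 ring H displaced by substituents)
  + CN → C:1 N:1
  + C(CH3)3 → C:4 H:9
Element totals:
  C: 11
  H: 13
  N: 1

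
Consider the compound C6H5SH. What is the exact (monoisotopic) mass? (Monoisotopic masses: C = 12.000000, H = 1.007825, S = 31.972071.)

110.0190

Element totals:
  C: 6
  H: 6
  S: 1
Molecular formula: C6H6S.
  M = 6(12.0) + 6(1.007825) + 31.972071
    = 72.000000 + 6.046950 + 31.972071 = 110.019021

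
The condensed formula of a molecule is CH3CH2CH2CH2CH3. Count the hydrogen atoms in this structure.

Element totals:
  C: 5
  H: 12

12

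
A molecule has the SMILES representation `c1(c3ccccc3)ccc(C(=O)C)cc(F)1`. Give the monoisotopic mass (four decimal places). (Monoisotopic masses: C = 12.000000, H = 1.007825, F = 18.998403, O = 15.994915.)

Atom tally by fragment:
  benzene ring core → C:6 H:6
  (− 3 ring H displaced by substituents)
  + C6H5 → C:6 H:5
  + COCH3 → C:2 H:3 O:1
  + F → F:1
Element totals:
  C: 14
  H: 11
  F: 1
  O: 1
Molecular formula: C14H11FO.
  M = 14(12.0) + 11(1.007825) + 18.998403 + 15.994915
    = 168.000000 + 11.086075 + 18.998403 + 15.994915 = 214.079393

214.0794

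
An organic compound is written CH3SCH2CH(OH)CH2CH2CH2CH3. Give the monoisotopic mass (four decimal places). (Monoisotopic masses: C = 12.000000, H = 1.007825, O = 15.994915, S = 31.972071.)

Element totals:
  C: 7
  H: 16
  O: 1
  S: 1
Molecular formula: C7H16OS.
  M = 7(12.0) + 16(1.007825) + 15.994915 + 31.972071
    = 84.000000 + 16.125200 + 15.994915 + 31.972071 = 148.092186

148.0922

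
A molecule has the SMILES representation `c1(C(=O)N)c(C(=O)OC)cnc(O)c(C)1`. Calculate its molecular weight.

210.19 g/mol

Atom tally by fragment:
  pyridine ring core → C:5 H:5 N:1
  (− 4 ring H displaced by substituents)
  + CONH2 → C:1 H:2 O:1 N:1
  + COOCH3 → C:2 H:3 O:2
  + OH → O:1 H:1
  + CH3 → C:1 H:3
Element totals:
  C: 9
  H: 10
  N: 2
  O: 4
Molecular formula: C9H10N2O4.
  M = 9(12.011) + 10(1.008) + 2(14.007) + 4(15.999)
    = 108.099 + 10.080 + 28.014 + 63.996 = 210.189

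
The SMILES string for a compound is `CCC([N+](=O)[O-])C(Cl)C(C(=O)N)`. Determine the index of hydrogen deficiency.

Atom tally by fragment:
  CH3 → C:1 H:3
  CH2 → C:1 H:2
  CH(NO2) → C:1 H:1 N:1 O:2
  CH(Cl) → C:1 H:1 Cl:1
  CH2CONH2 → C:2 H:4 O:1 N:1
Element totals:
  C: 6
  H: 11
  Cl: 1
  N: 2
  O: 3
Molecular formula: C6H11ClN2O3.
DoU = (2C + 2 + N − H − X) / 2 = (2·6 + 2 + 2 − 11 − 1) / 2 = 2.

2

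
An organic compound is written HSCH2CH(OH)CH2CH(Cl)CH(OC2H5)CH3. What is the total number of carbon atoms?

8

Atom tally by fragment:
  HSCH2 → C:1 H:3 S:1
  CH(OH) → C:1 H:2 O:1
  CH2 → C:1 H:2
  CH(Cl) → C:1 H:1 Cl:1
  CH(OC2H5) → C:3 H:6 O:1
  CH3 → C:1 H:3
Element totals:
  C: 8
  H: 17
  Cl: 1
  O: 2
  S: 1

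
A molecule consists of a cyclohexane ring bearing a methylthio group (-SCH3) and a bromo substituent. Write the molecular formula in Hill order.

Atom tally by fragment:
  cyclohexane ring core → C:6 H:12
  (− 2 ring H displaced by substituents)
  + SCH3 → C:1 H:3 S:1
  + Br → Br:1
Element totals:
  C: 7
  H: 13
  Br: 1
  S: 1

C7H13BrS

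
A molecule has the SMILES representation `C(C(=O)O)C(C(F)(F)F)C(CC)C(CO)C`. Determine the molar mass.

242.24 g/mol

Atom tally by fragment:
  HOOCCH2 → C:2 H:3 O:2
  CH(CF3) → C:2 H:1 F:3
  CH(C2H5) → C:3 H:6
  CH(CH2OH) → C:2 H:4 O:1
  CH3 → C:1 H:3
Element totals:
  C: 10
  H: 17
  F: 3
  O: 3
Molecular formula: C10H17F3O3.
  M = 10(12.011) + 17(1.008) + 3(18.998) + 3(15.999)
    = 120.110 + 17.136 + 56.994 + 47.997 = 242.237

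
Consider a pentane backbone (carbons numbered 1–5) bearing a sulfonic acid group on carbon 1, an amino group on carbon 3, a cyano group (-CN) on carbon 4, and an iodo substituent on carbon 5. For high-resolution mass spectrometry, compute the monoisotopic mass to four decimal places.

Atom tally by fragment:
  HO3SCH2 → C:1 H:3 S:1 O:3
  CH2 → C:1 H:2
  CH(NH2) → C:1 H:3 N:1
  CH(CN) → C:2 H:1 N:1
  CH2I → C:1 H:2 I:1
Element totals:
  C: 6
  H: 11
  I: 1
  N: 2
  O: 3
  S: 1
Molecular formula: C6H11IN2O3S.
  M = 6(12.0) + 11(1.007825) + 126.904472 + 2(14.003074) + 3(15.994915) + 31.972071
    = 72.000000 + 11.086075 + 126.904472 + 28.006148 + 47.984745 + 31.972071 = 317.953511

317.9535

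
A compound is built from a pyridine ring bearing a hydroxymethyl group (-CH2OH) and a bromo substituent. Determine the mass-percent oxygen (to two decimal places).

8.51%

Atom tally by fragment:
  pyridine ring core → C:5 H:5 N:1
  (− 2 ring H displaced by substituents)
  + CH2OH → C:1 H:3 O:1
  + Br → Br:1
Element totals:
  C: 6
  H: 6
  Br: 1
  N: 1
  O: 1
Molecular formula: C6H6BrNO.
Molar mass = 188.024 g/mol.
Mass from O: 1 × 15.999 = 15.999 g/mol.
%O = 15.999 / 188.024 × 100 = 8.51%.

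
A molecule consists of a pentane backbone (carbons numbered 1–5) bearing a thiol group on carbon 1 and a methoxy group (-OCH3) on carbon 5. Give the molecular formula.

C6H14OS

Atom tally by fragment:
  HSCH2 → C:1 H:3 S:1
  CH2 → C:1 H:2
  CH2 → C:1 H:2
  CH2 → C:1 H:2
  CH2OCH3 → C:2 H:5 O:1
Element totals:
  C: 6
  H: 14
  O: 1
  S: 1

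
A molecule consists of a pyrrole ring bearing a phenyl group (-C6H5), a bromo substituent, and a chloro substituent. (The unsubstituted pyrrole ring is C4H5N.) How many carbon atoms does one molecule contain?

Atom tally by fragment:
  pyrrole ring core → C:4 H:5 N:1
  (− 3 ring H displaced by substituents)
  + C6H5 → C:6 H:5
  + Br → Br:1
  + Cl → Cl:1
Element totals:
  C: 10
  H: 7
  Br: 1
  Cl: 1
  N: 1

10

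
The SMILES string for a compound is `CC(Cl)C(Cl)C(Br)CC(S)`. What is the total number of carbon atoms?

Atom tally by fragment:
  CH3 → C:1 H:3
  CH(Cl) → C:1 H:1 Cl:1
  CH(Cl) → C:1 H:1 Cl:1
  CH(Br) → C:1 H:1 Br:1
  CH2 → C:1 H:2
  CH2SH → C:1 H:3 S:1
Element totals:
  C: 6
  H: 11
  Br: 1
  Cl: 2
  S: 1

6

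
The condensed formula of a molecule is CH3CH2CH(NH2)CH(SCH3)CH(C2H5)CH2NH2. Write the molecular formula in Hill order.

Atom tally by fragment:
  CH3 → C:1 H:3
  CH2 → C:1 H:2
  CH(NH2) → C:1 H:3 N:1
  CH(SCH3) → C:2 H:4 S:1
  CH(C2H5) → C:3 H:6
  CH2NH2 → C:1 H:4 N:1
Element totals:
  C: 9
  H: 22
  N: 2
  S: 1

C9H22N2S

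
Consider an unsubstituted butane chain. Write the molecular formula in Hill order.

Atom tally by fragment:
  CH3 → C:1 H:3
  CH2 → C:1 H:2
  CH2 → C:1 H:2
  CH3 → C:1 H:3
Element totals:
  C: 4
  H: 10

C4H10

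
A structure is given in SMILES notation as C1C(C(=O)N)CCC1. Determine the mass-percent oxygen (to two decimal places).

Atom tally by fragment:
  cyclopentane ring core → C:5 H:10
  (− 1 ring H displaced by substituents)
  + CONH2 → C:1 H:2 O:1 N:1
Element totals:
  C: 6
  H: 11
  N: 1
  O: 1
Molecular formula: C6H11NO.
Molar mass = 113.160 g/mol.
Mass from O: 1 × 15.999 = 15.999 g/mol.
%O = 15.999 / 113.160 × 100 = 14.14%.

14.14%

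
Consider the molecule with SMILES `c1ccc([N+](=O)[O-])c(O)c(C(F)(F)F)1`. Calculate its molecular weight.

207.11 g/mol

Atom tally by fragment:
  benzene ring core → C:6 H:6
  (− 3 ring H displaced by substituents)
  + NO2 → N:1 O:2
  + OH → O:1 H:1
  + CF3 → C:1 F:3
Element totals:
  C: 7
  H: 4
  F: 3
  N: 1
  O: 3
Molecular formula: C7H4F3NO3.
  M = 7(12.011) + 4(1.008) + 3(18.998) + 14.007 + 3(15.999)
    = 84.077 + 4.032 + 56.994 + 14.007 + 47.997 = 207.107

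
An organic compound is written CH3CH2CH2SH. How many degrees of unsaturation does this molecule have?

Atom tally by fragment:
  CH3 → C:1 H:3
  CH2 → C:1 H:2
  CH2SH → C:1 H:3 S:1
Element totals:
  C: 3
  H: 8
  S: 1
Molecular formula: C3H8S.
DoU = (2C + 2 + N − H − X) / 2 = (2·3 + 2 + 0 − 8 − 0) / 2 = 0.

0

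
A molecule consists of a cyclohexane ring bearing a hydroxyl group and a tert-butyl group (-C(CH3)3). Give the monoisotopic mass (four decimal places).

156.1514

Atom tally by fragment:
  cyclohexane ring core → C:6 H:12
  (− 2 ring H displaced by substituents)
  + OH → O:1 H:1
  + C(CH3)3 → C:4 H:9
Element totals:
  C: 10
  H: 20
  O: 1
Molecular formula: C10H20O.
  M = 10(12.0) + 20(1.007825) + 15.994915
    = 120.000000 + 20.156500 + 15.994915 = 156.151415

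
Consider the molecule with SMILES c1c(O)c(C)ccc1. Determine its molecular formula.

C7H8O

Atom tally by fragment:
  benzene ring core → C:6 H:6
  (− 2 ring H displaced by substituents)
  + OH → O:1 H:1
  + CH3 → C:1 H:3
Element totals:
  C: 7
  H: 8
  O: 1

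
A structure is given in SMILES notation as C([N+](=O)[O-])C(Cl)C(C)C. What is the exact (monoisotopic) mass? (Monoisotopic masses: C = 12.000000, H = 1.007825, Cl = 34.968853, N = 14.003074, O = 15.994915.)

151.0400

Atom tally by fragment:
  O2NCH2 → C:1 H:2 N:1 O:2
  CH(Cl) → C:1 H:1 Cl:1
  CH(CH3) → C:2 H:4
  CH3 → C:1 H:3
Element totals:
  C: 5
  H: 10
  Cl: 1
  N: 1
  O: 2
Molecular formula: C5H10ClNO2.
  M = 5(12.0) + 10(1.007825) + 34.968853 + 14.003074 + 2(15.994915)
    = 60.000000 + 10.078250 + 34.968853 + 14.003074 + 31.989830 = 151.040007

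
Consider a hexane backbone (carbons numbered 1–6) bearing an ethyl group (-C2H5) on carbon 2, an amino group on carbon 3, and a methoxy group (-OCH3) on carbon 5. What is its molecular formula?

C9H21NO

Atom tally by fragment:
  CH3 → C:1 H:3
  CH(C2H5) → C:3 H:6
  CH(NH2) → C:1 H:3 N:1
  CH2 → C:1 H:2
  CH(OCH3) → C:2 H:4 O:1
  CH3 → C:1 H:3
Element totals:
  C: 9
  H: 21
  N: 1
  O: 1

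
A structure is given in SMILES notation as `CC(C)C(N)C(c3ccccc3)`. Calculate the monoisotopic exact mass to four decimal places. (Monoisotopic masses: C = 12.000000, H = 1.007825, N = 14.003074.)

163.1361

Atom tally by fragment:
  CH3 → C:1 H:3
  CH(CH3) → C:2 H:4
  CH(NH2) → C:1 H:3 N:1
  CH2C6H5 → C:7 H:7
Element totals:
  C: 11
  H: 17
  N: 1
Molecular formula: C11H17N.
  M = 11(12.0) + 17(1.007825) + 14.003074
    = 132.000000 + 17.133025 + 14.003074 = 163.136099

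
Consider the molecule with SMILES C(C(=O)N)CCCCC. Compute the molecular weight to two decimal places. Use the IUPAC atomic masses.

129.20 g/mol

Atom tally by fragment:
  H2NOCCH2 → C:2 H:4 O:1 N:1
  CH2 → C:1 H:2
  CH2 → C:1 H:2
  CH2 → C:1 H:2
  CH2 → C:1 H:2
  CH3 → C:1 H:3
Element totals:
  C: 7
  H: 15
  N: 1
  O: 1
Molecular formula: C7H15NO.
  M = 7(12.011) + 15(1.008) + 14.007 + 15.999
    = 84.077 + 15.120 + 14.007 + 15.999 = 129.203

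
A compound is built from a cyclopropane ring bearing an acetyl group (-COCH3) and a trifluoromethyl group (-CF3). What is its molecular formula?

Atom tally by fragment:
  cyclopropane ring core → C:3 H:6
  (− 2 ring H displaced by substituents)
  + COCH3 → C:2 H:3 O:1
  + CF3 → C:1 F:3
Element totals:
  C: 6
  H: 7
  F: 3
  O: 1

C6H7F3O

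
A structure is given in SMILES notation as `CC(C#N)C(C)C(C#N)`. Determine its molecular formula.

Atom tally by fragment:
  CH3 → C:1 H:3
  CH(CN) → C:2 H:1 N:1
  CH(CH3) → C:2 H:4
  CH2CN → C:2 H:2 N:1
Element totals:
  C: 7
  H: 10
  N: 2

C7H10N2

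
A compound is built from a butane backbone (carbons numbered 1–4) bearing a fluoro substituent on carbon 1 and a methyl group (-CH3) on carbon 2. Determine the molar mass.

90.14 g/mol

Atom tally by fragment:
  FCH2 → C:1 H:2 F:1
  CH(CH3) → C:2 H:4
  CH2 → C:1 H:2
  CH3 → C:1 H:3
Element totals:
  C: 5
  H: 11
  F: 1
Molecular formula: C5H11F.
  M = 5(12.011) + 11(1.008) + 18.998
    = 60.055 + 11.088 + 18.998 = 90.141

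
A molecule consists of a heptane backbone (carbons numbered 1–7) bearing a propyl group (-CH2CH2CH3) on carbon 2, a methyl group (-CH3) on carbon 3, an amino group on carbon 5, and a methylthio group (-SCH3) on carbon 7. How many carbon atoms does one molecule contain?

12

Atom tally by fragment:
  CH3 → C:1 H:3
  CH(CH2CH2CH3) → C:4 H:8
  CH(CH3) → C:2 H:4
  CH2 → C:1 H:2
  CH(NH2) → C:1 H:3 N:1
  CH2 → C:1 H:2
  CH2SCH3 → C:2 H:5 S:1
Element totals:
  C: 12
  H: 27
  N: 1
  S: 1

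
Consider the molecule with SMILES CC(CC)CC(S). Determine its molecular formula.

Atom tally by fragment:
  CH3 → C:1 H:3
  CH(C2H5) → C:3 H:6
  CH2 → C:1 H:2
  CH2SH → C:1 H:3 S:1
Element totals:
  C: 6
  H: 14
  S: 1

C6H14S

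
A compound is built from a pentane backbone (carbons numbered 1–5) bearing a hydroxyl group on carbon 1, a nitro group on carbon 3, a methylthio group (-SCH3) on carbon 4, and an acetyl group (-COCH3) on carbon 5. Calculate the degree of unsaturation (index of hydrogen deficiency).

2

Atom tally by fragment:
  HOCH2 → C:1 H:3 O:1
  CH2 → C:1 H:2
  CH(NO2) → C:1 H:1 N:1 O:2
  CH(SCH3) → C:2 H:4 S:1
  CH2COCH3 → C:3 H:5 O:1
Element totals:
  C: 8
  H: 15
  N: 1
  O: 4
  S: 1
Molecular formula: C8H15NO4S.
DoU = (2C + 2 + N − H − X) / 2 = (2·8 + 2 + 1 − 15 − 0) / 2 = 2.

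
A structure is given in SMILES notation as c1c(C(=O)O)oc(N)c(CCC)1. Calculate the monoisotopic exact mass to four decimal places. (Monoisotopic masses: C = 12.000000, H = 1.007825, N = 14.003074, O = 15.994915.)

Atom tally by fragment:
  furan ring core → C:4 H:4 O:1
  (− 3 ring H displaced by substituents)
  + COOH → C:1 H:1 O:2
  + NH2 → N:1 H:2
  + CH2CH2CH3 → C:3 H:7
Element totals:
  C: 8
  H: 11
  N: 1
  O: 3
Molecular formula: C8H11NO3.
  M = 8(12.0) + 11(1.007825) + 14.003074 + 3(15.994915)
    = 96.000000 + 11.086075 + 14.003074 + 47.984745 = 169.073894

169.0739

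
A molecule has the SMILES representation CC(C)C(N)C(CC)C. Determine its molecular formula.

Atom tally by fragment:
  CH3 → C:1 H:3
  CH(CH3) → C:2 H:4
  CH(NH2) → C:1 H:3 N:1
  CH(C2H5) → C:3 H:6
  CH3 → C:1 H:3
Element totals:
  C: 8
  H: 19
  N: 1

C8H19N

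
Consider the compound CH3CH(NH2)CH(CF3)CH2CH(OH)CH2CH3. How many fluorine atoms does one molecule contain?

3

Element totals:
  C: 8
  H: 16
  F: 3
  N: 1
  O: 1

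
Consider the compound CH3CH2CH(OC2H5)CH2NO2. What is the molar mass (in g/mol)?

Atom tally by fragment:
  CH3 → C:1 H:3
  CH2 → C:1 H:2
  CH(OC2H5) → C:3 H:6 O:1
  CH2NO2 → C:1 H:2 N:1 O:2
Element totals:
  C: 6
  H: 13
  N: 1
  O: 3
Molecular formula: C6H13NO3.
  M = 6(12.011) + 13(1.008) + 14.007 + 3(15.999)
    = 72.066 + 13.104 + 14.007 + 47.997 = 147.174

147.17 g/mol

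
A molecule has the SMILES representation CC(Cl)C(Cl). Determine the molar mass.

112.98 g/mol

Atom tally by fragment:
  CH3 → C:1 H:3
  CH(Cl) → C:1 H:1 Cl:1
  CH2Cl → C:1 H:2 Cl:1
Element totals:
  C: 3
  H: 6
  Cl: 2
Molecular formula: C3H6Cl2.
  M = 3(12.011) + 6(1.008) + 2(35.45)
    = 36.033 + 6.048 + 70.900 = 112.981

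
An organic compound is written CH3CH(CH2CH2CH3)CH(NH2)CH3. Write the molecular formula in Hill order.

C7H17N

Element totals:
  C: 7
  H: 17
  N: 1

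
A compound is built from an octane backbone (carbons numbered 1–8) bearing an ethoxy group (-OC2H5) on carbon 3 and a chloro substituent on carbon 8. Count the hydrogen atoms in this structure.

Atom tally by fragment:
  CH3 → C:1 H:3
  CH2 → C:1 H:2
  CH(OC2H5) → C:3 H:6 O:1
  CH2 → C:1 H:2
  CH2 → C:1 H:2
  CH2 → C:1 H:2
  CH2 → C:1 H:2
  CH2Cl → C:1 H:2 Cl:1
Element totals:
  C: 10
  H: 21
  Cl: 1
  O: 1

21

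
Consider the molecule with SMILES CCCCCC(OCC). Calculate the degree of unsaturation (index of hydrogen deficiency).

Atom tally by fragment:
  CH3 → C:1 H:3
  CH2 → C:1 H:2
  CH2 → C:1 H:2
  CH2 → C:1 H:2
  CH2 → C:1 H:2
  CH2OC2H5 → C:3 H:7 O:1
Element totals:
  C: 8
  H: 18
  O: 1
Molecular formula: C8H18O.
DoU = (2C + 2 + N − H − X) / 2 = (2·8 + 2 + 0 − 18 − 0) / 2 = 0.

0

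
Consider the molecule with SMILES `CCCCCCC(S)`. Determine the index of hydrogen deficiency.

Atom tally by fragment:
  CH3 → C:1 H:3
  CH2 → C:1 H:2
  CH2 → C:1 H:2
  CH2 → C:1 H:2
  CH2 → C:1 H:2
  CH2 → C:1 H:2
  CH2SH → C:1 H:3 S:1
Element totals:
  C: 7
  H: 16
  S: 1
Molecular formula: C7H16S.
DoU = (2C + 2 + N − H − X) / 2 = (2·7 + 2 + 0 − 16 − 0) / 2 = 0.

0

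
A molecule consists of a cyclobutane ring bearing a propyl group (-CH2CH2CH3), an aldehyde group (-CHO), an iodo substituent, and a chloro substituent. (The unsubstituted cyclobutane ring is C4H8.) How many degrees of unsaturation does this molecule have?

2

Atom tally by fragment:
  cyclobutane ring core → C:4 H:8
  (− 4 ring H displaced by substituents)
  + CH2CH2CH3 → C:3 H:7
  + CHO → C:1 H:1 O:1
  + I → I:1
  + Cl → Cl:1
Element totals:
  C: 8
  H: 12
  Cl: 1
  I: 1
  O: 1
Molecular formula: C8H12ClIO.
DoU = (2C + 2 + N − H − X) / 2 = (2·8 + 2 + 0 − 12 − 2) / 2 = 2.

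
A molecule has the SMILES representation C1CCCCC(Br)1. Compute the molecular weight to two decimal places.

163.06 g/mol

Atom tally by fragment:
  cyclohexane ring core → C:6 H:12
  (− 1 ring H displaced by substituents)
  + Br → Br:1
Element totals:
  C: 6
  H: 11
  Br: 1
Molecular formula: C6H11Br.
  M = 6(12.011) + 11(1.008) + 79.904
    = 72.066 + 11.088 + 79.904 = 163.058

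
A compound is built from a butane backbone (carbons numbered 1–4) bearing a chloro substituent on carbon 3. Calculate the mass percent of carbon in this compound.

Atom tally by fragment:
  CH3 → C:1 H:3
  CH2 → C:1 H:2
  CH(Cl) → C:1 H:1 Cl:1
  CH3 → C:1 H:3
Element totals:
  C: 4
  H: 9
  Cl: 1
Molecular formula: C4H9Cl.
Molar mass = 92.566 g/mol.
Mass from C: 4 × 12.011 = 48.044 g/mol.
%C = 48.044 / 92.566 × 100 = 51.90%.

51.90%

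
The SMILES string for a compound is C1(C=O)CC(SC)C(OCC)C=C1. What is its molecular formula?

Atom tally by fragment:
  cyclohexene ring core → C:6 H:10
  (− 3 ring H displaced by substituents)
  + CHO → C:1 H:1 O:1
  + SCH3 → C:1 H:3 S:1
  + OC2H5 → C:2 H:5 O:1
Element totals:
  C: 10
  H: 16
  O: 2
  S: 1

C10H16O2S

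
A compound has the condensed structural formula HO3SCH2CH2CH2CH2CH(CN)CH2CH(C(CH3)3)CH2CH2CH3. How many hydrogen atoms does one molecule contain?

Atom tally by fragment:
  HO3SCH2 → C:1 H:3 S:1 O:3
  CH2 → C:1 H:2
  CH2 → C:1 H:2
  CH2 → C:1 H:2
  CH(CN) → C:2 H:1 N:1
  CH2 → C:1 H:2
  CH(C(CH3)3) → C:5 H:10
  CH2 → C:1 H:2
  CH2 → C:1 H:2
  CH3 → C:1 H:3
Element totals:
  C: 15
  H: 29
  N: 1
  O: 3
  S: 1

29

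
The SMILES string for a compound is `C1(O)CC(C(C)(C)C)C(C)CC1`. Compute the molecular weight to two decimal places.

170.30 g/mol

Atom tally by fragment:
  cyclohexane ring core → C:6 H:12
  (− 3 ring H displaced by substituents)
  + OH → O:1 H:1
  + C(CH3)3 → C:4 H:9
  + CH3 → C:1 H:3
Element totals:
  C: 11
  H: 22
  O: 1
Molecular formula: C11H22O.
  M = 11(12.011) + 22(1.008) + 15.999
    = 132.121 + 22.176 + 15.999 = 170.296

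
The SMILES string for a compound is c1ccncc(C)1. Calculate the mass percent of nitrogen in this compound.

Atom tally by fragment:
  pyridine ring core → C:5 H:5 N:1
  (− 1 ring H displaced by substituents)
  + CH3 → C:1 H:3
Element totals:
  C: 6
  H: 7
  N: 1
Molecular formula: C6H7N.
Molar mass = 93.129 g/mol.
Mass from N: 1 × 14.007 = 14.007 g/mol.
%N = 14.007 / 93.129 × 100 = 15.04%.

15.04%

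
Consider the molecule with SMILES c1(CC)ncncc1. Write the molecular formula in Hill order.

C6H8N2

Atom tally by fragment:
  pyrimidine ring core → C:4 H:4 N:2
  (− 1 ring H displaced by substituents)
  + C2H5 → C:2 H:5
Element totals:
  C: 6
  H: 8
  N: 2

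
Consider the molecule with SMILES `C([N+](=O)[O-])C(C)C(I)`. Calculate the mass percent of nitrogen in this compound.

Atom tally by fragment:
  O2NCH2 → C:1 H:2 N:1 O:2
  CH(CH3) → C:2 H:4
  CH2I → C:1 H:2 I:1
Element totals:
  C: 4
  H: 8
  I: 1
  N: 1
  O: 2
Molecular formula: C4H8INO2.
Molar mass = 229.017 g/mol.
Mass from N: 1 × 14.007 = 14.007 g/mol.
%N = 14.007 / 229.017 × 100 = 6.12%.

6.12%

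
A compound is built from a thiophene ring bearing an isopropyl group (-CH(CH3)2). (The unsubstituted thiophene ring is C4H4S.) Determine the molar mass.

126.22 g/mol

Atom tally by fragment:
  thiophene ring core → C:4 H:4 S:1
  (− 1 ring H displaced by substituents)
  + CH(CH3)2 → C:3 H:7
Element totals:
  C: 7
  H: 10
  S: 1
Molecular formula: C7H10S.
  M = 7(12.011) + 10(1.008) + 32.06
    = 84.077 + 10.080 + 32.060 = 126.217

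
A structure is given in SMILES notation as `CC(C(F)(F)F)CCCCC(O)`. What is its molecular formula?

C8H15F3O

Atom tally by fragment:
  CH3 → C:1 H:3
  CH(CF3) → C:2 H:1 F:3
  CH2 → C:1 H:2
  CH2 → C:1 H:2
  CH2 → C:1 H:2
  CH2 → C:1 H:2
  CH2OH → C:1 H:3 O:1
Element totals:
  C: 8
  H: 15
  F: 3
  O: 1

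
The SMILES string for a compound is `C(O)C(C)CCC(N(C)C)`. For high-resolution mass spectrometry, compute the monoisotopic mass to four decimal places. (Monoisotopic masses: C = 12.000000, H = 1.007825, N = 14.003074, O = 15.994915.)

145.1467

Atom tally by fragment:
  HOCH2 → C:1 H:3 O:1
  CH(CH3) → C:2 H:4
  CH2 → C:1 H:2
  CH2 → C:1 H:2
  CH2N(CH3)2 → C:3 H:8 N:1
Element totals:
  C: 8
  H: 19
  N: 1
  O: 1
Molecular formula: C8H19NO.
  M = 8(12.0) + 19(1.007825) + 14.003074 + 15.994915
    = 96.000000 + 19.148675 + 14.003074 + 15.994915 = 145.146664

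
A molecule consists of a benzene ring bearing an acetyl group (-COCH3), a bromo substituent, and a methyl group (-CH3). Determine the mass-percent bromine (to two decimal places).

Atom tally by fragment:
  benzene ring core → C:6 H:6
  (− 3 ring H displaced by substituents)
  + COCH3 → C:2 H:3 O:1
  + Br → Br:1
  + CH3 → C:1 H:3
Element totals:
  C: 9
  H: 9
  Br: 1
  O: 1
Molecular formula: C9H9BrO.
Molar mass = 213.074 g/mol.
Mass from Br: 1 × 79.904 = 79.904 g/mol.
%Br = 79.904 / 213.074 × 100 = 37.50%.

37.50%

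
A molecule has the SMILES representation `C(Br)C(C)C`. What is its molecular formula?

C4H9Br

Atom tally by fragment:
  BrCH2 → C:1 H:2 Br:1
  CH(CH3) → C:2 H:4
  CH3 → C:1 H:3
Element totals:
  C: 4
  H: 9
  Br: 1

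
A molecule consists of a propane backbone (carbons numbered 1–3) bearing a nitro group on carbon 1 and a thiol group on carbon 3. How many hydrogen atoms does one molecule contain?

7

Atom tally by fragment:
  O2NCH2 → C:1 H:2 N:1 O:2
  CH2 → C:1 H:2
  CH2SH → C:1 H:3 S:1
Element totals:
  C: 3
  H: 7
  N: 1
  O: 2
  S: 1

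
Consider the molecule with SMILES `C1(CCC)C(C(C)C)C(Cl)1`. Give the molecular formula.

Atom tally by fragment:
  cyclopropane ring core → C:3 H:6
  (− 3 ring H displaced by substituents)
  + CH2CH2CH3 → C:3 H:7
  + CH(CH3)2 → C:3 H:7
  + Cl → Cl:1
Element totals:
  C: 9
  H: 17
  Cl: 1

C9H17Cl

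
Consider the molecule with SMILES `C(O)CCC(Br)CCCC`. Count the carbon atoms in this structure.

8

Atom tally by fragment:
  HOCH2 → C:1 H:3 O:1
  CH2 → C:1 H:2
  CH2 → C:1 H:2
  CH(Br) → C:1 H:1 Br:1
  CH2 → C:1 H:2
  CH2 → C:1 H:2
  CH2 → C:1 H:2
  CH3 → C:1 H:3
Element totals:
  C: 8
  H: 17
  Br: 1
  O: 1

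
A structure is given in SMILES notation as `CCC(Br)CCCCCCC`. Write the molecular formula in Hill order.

Atom tally by fragment:
  CH3 → C:1 H:3
  CH2 → C:1 H:2
  CH(Br) → C:1 H:1 Br:1
  CH2 → C:1 H:2
  CH2 → C:1 H:2
  CH2 → C:1 H:2
  CH2 → C:1 H:2
  CH2 → C:1 H:2
  CH2 → C:1 H:2
  CH3 → C:1 H:3
Element totals:
  C: 10
  H: 21
  Br: 1

C10H21Br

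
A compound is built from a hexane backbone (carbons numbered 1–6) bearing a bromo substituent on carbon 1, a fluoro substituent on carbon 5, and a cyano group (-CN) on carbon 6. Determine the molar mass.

Atom tally by fragment:
  BrCH2 → C:1 H:2 Br:1
  CH2 → C:1 H:2
  CH2 → C:1 H:2
  CH2 → C:1 H:2
  CH(F) → C:1 H:1 F:1
  CH2CN → C:2 H:2 N:1
Element totals:
  C: 7
  H: 11
  Br: 1
  F: 1
  N: 1
Molecular formula: C7H11BrFN.
  M = 7(12.011) + 11(1.008) + 79.904 + 18.998 + 14.007
    = 84.077 + 11.088 + 79.904 + 18.998 + 14.007 = 208.074

208.07 g/mol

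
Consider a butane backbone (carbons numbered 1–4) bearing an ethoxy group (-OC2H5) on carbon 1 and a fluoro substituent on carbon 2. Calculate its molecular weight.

Atom tally by fragment:
  C2H5OCH2 → C:3 H:7 O:1
  CH(F) → C:1 H:1 F:1
  CH2 → C:1 H:2
  CH3 → C:1 H:3
Element totals:
  C: 6
  H: 13
  F: 1
  O: 1
Molecular formula: C6H13FO.
  M = 6(12.011) + 13(1.008) + 18.998 + 15.999
    = 72.066 + 13.104 + 18.998 + 15.999 = 120.167

120.17 g/mol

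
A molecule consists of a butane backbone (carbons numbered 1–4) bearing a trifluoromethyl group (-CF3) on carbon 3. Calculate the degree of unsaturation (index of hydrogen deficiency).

Atom tally by fragment:
  CH3 → C:1 H:3
  CH2 → C:1 H:2
  CH(CF3) → C:2 H:1 F:3
  CH3 → C:1 H:3
Element totals:
  C: 5
  H: 9
  F: 3
Molecular formula: C5H9F3.
DoU = (2C + 2 + N − H − X) / 2 = (2·5 + 2 + 0 − 9 − 3) / 2 = 0.

0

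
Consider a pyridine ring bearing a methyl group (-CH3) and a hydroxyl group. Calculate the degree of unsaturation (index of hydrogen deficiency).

4

Atom tally by fragment:
  pyridine ring core → C:5 H:5 N:1
  (− 2 ring H displaced by substituents)
  + CH3 → C:1 H:3
  + OH → O:1 H:1
Element totals:
  C: 6
  H: 7
  N: 1
  O: 1
Molecular formula: C6H7NO.
DoU = (2C + 2 + N − H − X) / 2 = (2·6 + 2 + 1 − 7 − 0) / 2 = 4.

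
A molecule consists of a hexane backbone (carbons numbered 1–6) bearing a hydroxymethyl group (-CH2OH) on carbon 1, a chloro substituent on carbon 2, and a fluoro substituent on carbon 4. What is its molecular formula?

C7H14ClFO

Atom tally by fragment:
  HOCH2CH2 → C:2 H:5 O:1
  CH(Cl) → C:1 H:1 Cl:1
  CH2 → C:1 H:2
  CH(F) → C:1 H:1 F:1
  CH2 → C:1 H:2
  CH3 → C:1 H:3
Element totals:
  C: 7
  H: 14
  Cl: 1
  F: 1
  O: 1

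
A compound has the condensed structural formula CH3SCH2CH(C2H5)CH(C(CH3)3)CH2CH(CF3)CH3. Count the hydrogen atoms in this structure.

27

Atom tally by fragment:
  CH3SCH2 → C:2 H:5 S:1
  CH(C2H5) → C:3 H:6
  CH(C(CH3)3) → C:5 H:10
  CH2 → C:1 H:2
  CH(CF3) → C:2 H:1 F:3
  CH3 → C:1 H:3
Element totals:
  C: 14
  H: 27
  F: 3
  S: 1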